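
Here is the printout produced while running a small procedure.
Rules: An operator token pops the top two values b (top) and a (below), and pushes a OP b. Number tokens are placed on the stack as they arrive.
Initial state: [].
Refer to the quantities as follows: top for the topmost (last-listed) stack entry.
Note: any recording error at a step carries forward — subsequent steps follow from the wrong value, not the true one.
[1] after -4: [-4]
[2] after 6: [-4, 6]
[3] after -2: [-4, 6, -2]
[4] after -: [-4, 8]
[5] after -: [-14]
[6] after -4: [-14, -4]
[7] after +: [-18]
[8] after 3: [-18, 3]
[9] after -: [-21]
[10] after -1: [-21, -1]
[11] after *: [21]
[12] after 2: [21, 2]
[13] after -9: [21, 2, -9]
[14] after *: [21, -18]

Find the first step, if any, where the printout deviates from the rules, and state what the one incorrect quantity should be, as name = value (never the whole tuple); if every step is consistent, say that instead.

step 1: push -4: top = -4 -> in agreement
step 2: push 6: top = 6 -> no discrepancy
step 3: push -2: top = -2 -> agrees with the printout
step 4: 6 - -2 = 8 -> checks out
step 5: -4 - 8 = -12 -> this is not what the printout shows
First incorrect step: 5; the correct value is top = -12.

step 5, top = -12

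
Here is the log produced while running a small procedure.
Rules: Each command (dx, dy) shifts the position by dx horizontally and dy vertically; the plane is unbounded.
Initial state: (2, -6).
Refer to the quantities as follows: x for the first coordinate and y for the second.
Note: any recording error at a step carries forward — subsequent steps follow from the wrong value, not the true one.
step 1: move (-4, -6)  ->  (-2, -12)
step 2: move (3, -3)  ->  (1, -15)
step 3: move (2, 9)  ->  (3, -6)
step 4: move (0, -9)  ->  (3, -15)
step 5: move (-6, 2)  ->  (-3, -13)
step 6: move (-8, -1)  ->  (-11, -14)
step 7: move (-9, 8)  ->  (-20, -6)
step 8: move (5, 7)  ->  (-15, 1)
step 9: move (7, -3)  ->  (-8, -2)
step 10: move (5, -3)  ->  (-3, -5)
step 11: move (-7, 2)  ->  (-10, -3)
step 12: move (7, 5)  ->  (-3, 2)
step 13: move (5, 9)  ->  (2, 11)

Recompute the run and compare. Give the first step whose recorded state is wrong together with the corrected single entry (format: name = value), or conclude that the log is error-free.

no error

step 1: x = 2 + (-4) = -2, y = -6 + (-6) = -12 -> agrees with the log
step 2: x = -2 + (3) = 1, y = -12 + (-3) = -15 -> exactly as logged
step 3: x = 1 + (2) = 3, y = -15 + (9) = -6 -> confirmed correct
step 4: x = 3 + (0) = 3, y = -6 + (-9) = -15 -> in agreement
step 5: x = 3 + (-6) = -3, y = -15 + (2) = -13 -> same as recorded
step 6: x = -3 + (-8) = -11, y = -13 + (-1) = -14 -> consistent with the log
step 7: x = -11 + (-9) = -20, y = -14 + (8) = -6 -> no discrepancy
step 8: x = -20 + (5) = -15, y = -6 + (7) = 1 -> verified
step 9: x = -15 + (7) = -8, y = 1 + (-3) = -2 -> consistent with the log
step 10: x = -8 + (5) = -3, y = -2 + (-3) = -5 -> matches
step 11: x = -3 + (-7) = -10, y = -5 + (2) = -3 -> checks out
step 12: x = -10 + (7) = -3, y = -3 + (5) = 2 -> exactly as logged
step 13: x = -3 + (5) = 2, y = 2 + (9) = 11 -> same as recorded
The recomputation confirms every line.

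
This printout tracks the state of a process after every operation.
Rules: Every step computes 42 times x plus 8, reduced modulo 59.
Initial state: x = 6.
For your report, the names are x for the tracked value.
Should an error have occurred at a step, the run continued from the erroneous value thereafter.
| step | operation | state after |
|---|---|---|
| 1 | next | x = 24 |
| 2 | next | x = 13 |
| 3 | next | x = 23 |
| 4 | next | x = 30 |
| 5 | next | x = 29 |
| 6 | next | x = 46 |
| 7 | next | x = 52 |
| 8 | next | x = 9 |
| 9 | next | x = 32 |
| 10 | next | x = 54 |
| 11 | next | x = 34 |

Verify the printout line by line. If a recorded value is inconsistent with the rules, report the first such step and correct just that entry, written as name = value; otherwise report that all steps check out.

no error

step 1: x = (42*6 + 8) mod 59 = 24 -> confirmed correct
step 2: x = (42*24 + 8) mod 59 = 13 -> agrees with the printout
step 3: x = (42*13 + 8) mod 59 = 23 -> no discrepancy
step 4: x = (42*23 + 8) mod 59 = 30 -> matches
step 5: x = (42*30 + 8) mod 59 = 29 -> consistent with the printout
step 6: x = (42*29 + 8) mod 59 = 46 -> consistent with the printout
step 7: x = (42*46 + 8) mod 59 = 52 -> exactly as logged
step 8: x = (42*52 + 8) mod 59 = 9 -> agrees with the printout
step 9: x = (42*9 + 8) mod 59 = 32 -> in agreement
step 10: x = (42*32 + 8) mod 59 = 54 -> consistent with the printout
step 11: x = (42*54 + 8) mod 59 = 34 -> exactly as logged
The whole run recomputes cleanly — no discrepancies.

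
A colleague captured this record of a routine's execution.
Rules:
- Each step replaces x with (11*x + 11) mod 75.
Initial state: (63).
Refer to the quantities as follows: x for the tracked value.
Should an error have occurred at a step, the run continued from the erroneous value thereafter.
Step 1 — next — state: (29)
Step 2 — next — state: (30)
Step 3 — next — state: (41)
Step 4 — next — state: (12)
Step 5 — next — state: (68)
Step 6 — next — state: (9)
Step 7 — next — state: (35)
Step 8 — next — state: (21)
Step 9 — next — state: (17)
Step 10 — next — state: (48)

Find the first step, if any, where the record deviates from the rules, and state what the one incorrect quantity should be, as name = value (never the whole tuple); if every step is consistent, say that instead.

Recomputing the run from the initial state:
step 1: x = 29
step 2: x = 30
step 3: x = 41
step 4: x = 12
step 5: x = 68
step 6: x = 9
step 7: x = 35
step 8: x = 21
step 9: x = 17
step 10: x = 48
This matches the record at every step.

no error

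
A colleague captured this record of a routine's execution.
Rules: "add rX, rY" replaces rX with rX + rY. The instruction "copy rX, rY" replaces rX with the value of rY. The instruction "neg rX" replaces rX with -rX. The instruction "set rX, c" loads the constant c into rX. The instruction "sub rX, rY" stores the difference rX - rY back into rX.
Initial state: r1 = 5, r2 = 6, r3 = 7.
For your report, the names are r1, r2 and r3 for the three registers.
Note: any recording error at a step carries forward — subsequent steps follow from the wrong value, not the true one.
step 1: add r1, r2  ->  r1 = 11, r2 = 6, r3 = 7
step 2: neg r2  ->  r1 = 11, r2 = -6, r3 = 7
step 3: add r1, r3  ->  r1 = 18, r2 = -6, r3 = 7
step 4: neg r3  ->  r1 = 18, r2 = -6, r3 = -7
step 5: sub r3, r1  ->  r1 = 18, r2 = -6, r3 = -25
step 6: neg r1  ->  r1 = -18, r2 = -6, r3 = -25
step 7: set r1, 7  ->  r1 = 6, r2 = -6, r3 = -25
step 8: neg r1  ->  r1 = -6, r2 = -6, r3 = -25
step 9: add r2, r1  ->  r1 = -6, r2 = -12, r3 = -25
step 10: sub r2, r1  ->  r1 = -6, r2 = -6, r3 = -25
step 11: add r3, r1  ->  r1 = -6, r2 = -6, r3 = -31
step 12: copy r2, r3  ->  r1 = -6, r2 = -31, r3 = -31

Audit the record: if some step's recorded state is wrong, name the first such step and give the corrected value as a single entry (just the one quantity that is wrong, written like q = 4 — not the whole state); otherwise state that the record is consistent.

step 7, r1 = 7

Recomputing the run from the initial state:
step 1: r1 = 11, r2 = 6, r3 = 7
step 2: r1 = 11, r2 = -6, r3 = 7
step 3: r1 = 18, r2 = -6, r3 = 7
step 4: r1 = 18, r2 = -6, r3 = -7
step 5: r1 = 18, r2 = -6, r3 = -25
step 6: r1 = -18, r2 = -6, r3 = -25
step 7: r1 = 7, r2 = -6, r3 = -25
step 8: r1 = -7, r2 = -6, r3 = -25
step 9: r1 = -7, r2 = -13, r3 = -25
step 10: r1 = -7, r2 = -6, r3 = -25
step 11: r1 = -7, r2 = -6, r3 = -32
step 12: r1 = -7, r2 = -32, r3 = -32
The first disagreement with the record is at step 7, where the value should be r1 = 7.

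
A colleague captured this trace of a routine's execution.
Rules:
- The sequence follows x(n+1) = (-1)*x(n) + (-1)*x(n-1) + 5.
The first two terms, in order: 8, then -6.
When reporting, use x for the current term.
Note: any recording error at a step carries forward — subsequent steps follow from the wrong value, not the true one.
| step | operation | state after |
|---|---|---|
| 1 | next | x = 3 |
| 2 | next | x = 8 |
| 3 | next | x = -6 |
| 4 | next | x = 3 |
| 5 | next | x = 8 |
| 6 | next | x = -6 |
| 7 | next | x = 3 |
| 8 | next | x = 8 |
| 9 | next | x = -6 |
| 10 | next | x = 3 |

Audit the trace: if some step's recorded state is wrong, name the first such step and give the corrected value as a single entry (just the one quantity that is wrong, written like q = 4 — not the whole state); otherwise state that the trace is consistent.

Recomputing the run from the initial state:
step 1: x = 3
step 2: x = 8
step 3: x = -6
step 4: x = 3
step 5: x = 8
step 6: x = -6
step 7: x = 3
step 8: x = 8
step 9: x = -6
step 10: x = 3
This matches the trace at every step.

no error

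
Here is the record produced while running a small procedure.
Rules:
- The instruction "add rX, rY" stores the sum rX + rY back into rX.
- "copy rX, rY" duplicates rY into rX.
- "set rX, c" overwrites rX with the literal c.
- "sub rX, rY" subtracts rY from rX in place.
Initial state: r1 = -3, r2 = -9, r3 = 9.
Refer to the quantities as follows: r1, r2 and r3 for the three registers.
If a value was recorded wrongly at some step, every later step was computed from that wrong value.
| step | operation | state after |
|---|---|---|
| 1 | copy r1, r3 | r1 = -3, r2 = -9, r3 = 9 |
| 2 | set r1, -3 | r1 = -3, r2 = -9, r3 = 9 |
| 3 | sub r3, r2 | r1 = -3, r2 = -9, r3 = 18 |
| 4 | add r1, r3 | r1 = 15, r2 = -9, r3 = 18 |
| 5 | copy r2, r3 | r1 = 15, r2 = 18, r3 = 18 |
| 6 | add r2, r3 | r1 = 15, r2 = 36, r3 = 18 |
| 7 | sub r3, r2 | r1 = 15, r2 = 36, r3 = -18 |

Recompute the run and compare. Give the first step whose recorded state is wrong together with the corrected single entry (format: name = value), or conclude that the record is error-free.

step 1, r1 = 9

Recomputing the run from the initial state:
step 1: r1 = 9, r2 = -9, r3 = 9
step 2: r1 = -3, r2 = -9, r3 = 9
step 3: r1 = -3, r2 = -9, r3 = 18
step 4: r1 = 15, r2 = -9, r3 = 18
step 5: r1 = 15, r2 = 18, r3 = 18
step 6: r1 = 15, r2 = 36, r3 = 18
step 7: r1 = 15, r2 = 36, r3 = -18
The first disagreement with the record is at step 1, where the value should be r1 = 9.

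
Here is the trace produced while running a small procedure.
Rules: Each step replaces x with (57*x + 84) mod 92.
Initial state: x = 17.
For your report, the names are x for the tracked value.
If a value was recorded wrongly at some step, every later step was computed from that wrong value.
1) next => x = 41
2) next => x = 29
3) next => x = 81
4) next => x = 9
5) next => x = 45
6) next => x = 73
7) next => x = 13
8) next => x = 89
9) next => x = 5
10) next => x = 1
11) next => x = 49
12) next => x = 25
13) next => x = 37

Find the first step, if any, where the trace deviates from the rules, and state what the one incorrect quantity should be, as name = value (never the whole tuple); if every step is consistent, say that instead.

step 1: x = (57*17 + 84) mod 92 = 41 -> same as recorded
step 2: x = (57*41 + 84) mod 92 = 29 -> consistent with the trace
step 3: x = (57*29 + 84) mod 92 = 81 -> checks out
step 4: x = (57*81 + 84) mod 92 = 9 -> checks out
step 5: x = (57*9 + 84) mod 92 = 45 -> in agreement
step 6: x = (57*45 + 84) mod 92 = 73 -> agrees with the trace
step 7: x = (57*73 + 84) mod 92 = 13 -> agrees with the trace
step 8: x = (57*13 + 84) mod 92 = 89 -> in agreement
step 9: x = (57*89 + 84) mod 92 = 5 -> confirmed correct
step 10: x = (57*5 + 84) mod 92 = 1 -> in agreement
step 11: x = (57*1 + 84) mod 92 = 49 -> consistent with the trace
step 12: x = (57*49 + 84) mod 92 = 25 -> no discrepancy
step 13: x = (57*25 + 84) mod 92 = 37 -> same as recorded
The whole run recomputes cleanly — no discrepancies.

no error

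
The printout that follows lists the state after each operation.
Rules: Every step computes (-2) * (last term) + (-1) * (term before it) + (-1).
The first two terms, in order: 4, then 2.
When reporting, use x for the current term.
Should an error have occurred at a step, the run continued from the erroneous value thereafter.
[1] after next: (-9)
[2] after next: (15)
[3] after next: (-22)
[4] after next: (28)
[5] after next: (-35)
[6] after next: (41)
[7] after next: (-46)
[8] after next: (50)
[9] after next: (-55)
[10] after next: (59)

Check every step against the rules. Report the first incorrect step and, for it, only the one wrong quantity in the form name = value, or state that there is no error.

step 7, x = -48

Recomputing the run from the initial state:
step 1: x = -9
step 2: x = 15
step 3: x = -22
step 4: x = 28
step 5: x = -35
step 6: x = 41
step 7: x = -48
step 8: x = 54
step 9: x = -61
step 10: x = 67
The first disagreement with the printout is at step 7, where the value should be x = -48.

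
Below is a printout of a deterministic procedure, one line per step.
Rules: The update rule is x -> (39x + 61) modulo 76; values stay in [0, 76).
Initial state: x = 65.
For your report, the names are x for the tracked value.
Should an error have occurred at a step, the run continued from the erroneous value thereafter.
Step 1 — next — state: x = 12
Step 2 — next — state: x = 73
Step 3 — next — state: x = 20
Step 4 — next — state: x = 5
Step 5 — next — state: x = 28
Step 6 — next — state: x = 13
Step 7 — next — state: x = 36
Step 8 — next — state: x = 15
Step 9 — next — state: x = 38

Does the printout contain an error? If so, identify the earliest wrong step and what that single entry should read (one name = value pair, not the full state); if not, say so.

Recomputing the run from the initial state:
step 1: x = 12
step 2: x = 73
step 3: x = 20
step 4: x = 5
step 5: x = 28
step 6: x = 13
step 7: x = 36
step 8: x = 21
step 9: x = 44
The first disagreement with the printout is at step 8, where the value should be x = 21.

step 8, x = 21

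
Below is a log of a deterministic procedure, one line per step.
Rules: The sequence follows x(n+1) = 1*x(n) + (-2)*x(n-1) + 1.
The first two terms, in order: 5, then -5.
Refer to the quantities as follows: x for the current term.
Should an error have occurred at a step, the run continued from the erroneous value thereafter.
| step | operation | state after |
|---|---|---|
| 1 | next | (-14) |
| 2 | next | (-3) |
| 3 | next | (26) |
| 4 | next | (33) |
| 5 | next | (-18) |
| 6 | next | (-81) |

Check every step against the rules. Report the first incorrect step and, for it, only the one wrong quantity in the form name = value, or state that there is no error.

step 6, x = -83

Recomputing the run from the initial state:
step 1: x = -14
step 2: x = -3
step 3: x = 26
step 4: x = 33
step 5: x = -18
step 6: x = -83
The first disagreement with the log is at step 6, where the value should be x = -83.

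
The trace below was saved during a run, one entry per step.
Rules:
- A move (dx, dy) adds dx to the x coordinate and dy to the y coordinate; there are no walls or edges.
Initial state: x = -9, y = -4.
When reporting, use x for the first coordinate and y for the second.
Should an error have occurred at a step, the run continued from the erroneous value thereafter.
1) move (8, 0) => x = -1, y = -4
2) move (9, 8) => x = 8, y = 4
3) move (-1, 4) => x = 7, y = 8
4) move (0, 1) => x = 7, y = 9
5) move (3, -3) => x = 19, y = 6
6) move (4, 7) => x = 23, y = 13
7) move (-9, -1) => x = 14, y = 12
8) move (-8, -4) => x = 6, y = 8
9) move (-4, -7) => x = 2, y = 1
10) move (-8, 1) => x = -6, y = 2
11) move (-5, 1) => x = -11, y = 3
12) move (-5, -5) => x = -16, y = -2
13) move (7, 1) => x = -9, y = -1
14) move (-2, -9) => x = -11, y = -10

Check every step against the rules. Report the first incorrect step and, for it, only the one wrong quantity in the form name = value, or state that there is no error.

step 5, x = 10

1. x = -9 + (8) = -1, y = -4 + (0) = -4 (in agreement)
2. x = -1 + (9) = 8, y = -4 + (8) = 4 (exactly as logged)
3. x = 8 + (-1) = 7, y = 4 + (4) = 8 (exactly as logged)
4. x = 7 + (0) = 7, y = 8 + (1) = 9 (matches)
5. x = 7 + (3) = 10, y = 9 + (-3) = 6 (first mismatch against the trace)
That makes step 5 the first incorrect line — x = 10 is what it should show.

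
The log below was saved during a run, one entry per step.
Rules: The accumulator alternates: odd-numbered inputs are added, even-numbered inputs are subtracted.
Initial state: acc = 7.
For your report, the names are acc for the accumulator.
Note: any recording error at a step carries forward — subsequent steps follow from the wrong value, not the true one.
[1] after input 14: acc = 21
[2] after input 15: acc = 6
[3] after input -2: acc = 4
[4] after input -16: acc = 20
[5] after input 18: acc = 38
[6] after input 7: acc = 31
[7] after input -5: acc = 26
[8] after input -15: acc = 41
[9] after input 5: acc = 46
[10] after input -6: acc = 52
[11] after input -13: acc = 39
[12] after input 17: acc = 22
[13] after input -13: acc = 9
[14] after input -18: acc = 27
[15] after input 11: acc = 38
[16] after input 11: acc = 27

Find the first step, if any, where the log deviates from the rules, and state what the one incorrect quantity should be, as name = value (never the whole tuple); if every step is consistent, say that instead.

no error

Step 1: acc = 7 + 14 = 21 — checks out.
Step 2: acc = 21 - 15 = 6 — checks out.
Step 3: acc = 6 + -2 = 4 — exactly as logged.
Step 4: acc = 4 - -16 = 20 — exactly as logged.
Step 5: acc = 20 + 18 = 38 — checks out.
Step 6: acc = 38 - 7 = 31 — checks out.
Step 7: acc = 31 + -5 = 26 — consistent with the log.
Step 8: acc = 26 - -15 = 41 — matches.
Step 9: acc = 41 + 5 = 46 — checks out.
Step 10: acc = 46 - -6 = 52 — no discrepancy.
Step 11: acc = 52 + -13 = 39 — exactly as logged.
Step 12: acc = 39 - 17 = 22 — consistent with the log.
Step 13: acc = 22 + -13 = 9 — in agreement.
Step 14: acc = 9 - -18 = 27 — confirmed correct.
Step 15: acc = 27 + 11 = 38 — checks out.
Step 16: acc = 38 - 11 = 27 — in agreement.
No step deviates from the rules.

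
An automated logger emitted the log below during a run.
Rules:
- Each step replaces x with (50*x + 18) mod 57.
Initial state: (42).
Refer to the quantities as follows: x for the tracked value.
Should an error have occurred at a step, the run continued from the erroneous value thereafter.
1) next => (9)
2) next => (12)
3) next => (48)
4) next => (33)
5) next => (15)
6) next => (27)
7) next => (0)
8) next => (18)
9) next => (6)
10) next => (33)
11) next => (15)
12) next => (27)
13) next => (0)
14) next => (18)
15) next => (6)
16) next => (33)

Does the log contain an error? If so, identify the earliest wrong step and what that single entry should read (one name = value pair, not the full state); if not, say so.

Step 1: x = (50*42 + 18) mod 57 = 9 — matches.
Step 2: x = (50*9 + 18) mod 57 = 12 — matches.
Step 3: x = (50*12 + 18) mod 57 = 48 — same as recorded.
Step 4: x = (50*48 + 18) mod 57 = 24 — the recorded entry deviates here.
Step 4 is the first one off; corrected, x = 24.

step 4, x = 24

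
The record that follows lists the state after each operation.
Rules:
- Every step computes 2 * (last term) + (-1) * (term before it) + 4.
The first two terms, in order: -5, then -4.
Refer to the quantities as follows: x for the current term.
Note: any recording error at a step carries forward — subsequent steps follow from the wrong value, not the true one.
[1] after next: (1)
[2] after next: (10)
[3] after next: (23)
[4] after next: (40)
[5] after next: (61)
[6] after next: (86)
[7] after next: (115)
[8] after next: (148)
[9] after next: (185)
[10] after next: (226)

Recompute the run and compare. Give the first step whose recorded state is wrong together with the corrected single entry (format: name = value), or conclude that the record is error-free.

Recomputing the run from the initial state:
step 1: x = 1
step 2: x = 10
step 3: x = 23
step 4: x = 40
step 5: x = 61
step 6: x = 86
step 7: x = 115
step 8: x = 148
step 9: x = 185
step 10: x = 226
This matches the record at every step.

no error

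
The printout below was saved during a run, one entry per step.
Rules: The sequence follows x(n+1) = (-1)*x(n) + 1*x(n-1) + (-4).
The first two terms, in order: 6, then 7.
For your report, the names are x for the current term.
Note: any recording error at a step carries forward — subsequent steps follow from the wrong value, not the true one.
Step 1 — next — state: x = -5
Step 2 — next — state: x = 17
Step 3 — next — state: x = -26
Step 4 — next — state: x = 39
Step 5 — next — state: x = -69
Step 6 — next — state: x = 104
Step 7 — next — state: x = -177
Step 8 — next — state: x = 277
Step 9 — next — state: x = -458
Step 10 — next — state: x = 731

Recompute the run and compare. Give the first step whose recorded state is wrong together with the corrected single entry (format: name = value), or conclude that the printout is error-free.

1. x = -1*(7) + (1)*(6) + (-4) = -5 (confirmed correct)
2. x = -1*(-5) + (1)*(7) + (-4) = 8 (the printout disagrees here)
That makes step 2 the first incorrect line — x = 8 is what it should show.

step 2, x = 8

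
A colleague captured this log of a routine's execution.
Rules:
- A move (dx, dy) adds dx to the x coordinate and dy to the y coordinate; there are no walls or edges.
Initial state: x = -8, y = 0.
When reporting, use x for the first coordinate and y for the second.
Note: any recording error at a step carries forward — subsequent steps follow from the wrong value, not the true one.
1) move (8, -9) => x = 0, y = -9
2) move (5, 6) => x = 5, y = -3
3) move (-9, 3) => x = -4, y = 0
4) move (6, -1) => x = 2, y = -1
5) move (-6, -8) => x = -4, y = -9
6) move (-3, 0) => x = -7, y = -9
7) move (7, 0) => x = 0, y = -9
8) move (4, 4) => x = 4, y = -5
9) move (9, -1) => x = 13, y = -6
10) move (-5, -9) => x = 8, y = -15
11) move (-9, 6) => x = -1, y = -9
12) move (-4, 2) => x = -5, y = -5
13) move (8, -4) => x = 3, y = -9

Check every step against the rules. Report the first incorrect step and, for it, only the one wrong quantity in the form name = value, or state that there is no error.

step 12, y = -7

1. x = -8 + (8) = 0, y = 0 + (-9) = -9 (consistent with the log)
2. x = 0 + (5) = 5, y = -9 + (6) = -3 (consistent with the log)
3. x = 5 + (-9) = -4, y = -3 + (3) = 0 (agrees with the log)
4. x = -4 + (6) = 2, y = 0 + (-1) = -1 (no discrepancy)
5. x = 2 + (-6) = -4, y = -1 + (-8) = -9 (verified)
6. x = -4 + (-3) = -7, y = -9 + (0) = -9 (verified)
7. x = -7 + (7) = 0, y = -9 + (0) = -9 (verified)
8. x = 0 + (4) = 4, y = -9 + (4) = -5 (in agreement)
9. x = 4 + (9) = 13, y = -5 + (-1) = -6 (confirmed correct)
10. x = 13 + (-5) = 8, y = -6 + (-9) = -15 (matches)
11. x = 8 + (-9) = -1, y = -15 + (6) = -9 (exactly as logged)
12. x = -1 + (-4) = -5, y = -9 + (2) = -7 (not what was recorded)
That makes step 12 the first incorrect line — y = -7 is what it should show.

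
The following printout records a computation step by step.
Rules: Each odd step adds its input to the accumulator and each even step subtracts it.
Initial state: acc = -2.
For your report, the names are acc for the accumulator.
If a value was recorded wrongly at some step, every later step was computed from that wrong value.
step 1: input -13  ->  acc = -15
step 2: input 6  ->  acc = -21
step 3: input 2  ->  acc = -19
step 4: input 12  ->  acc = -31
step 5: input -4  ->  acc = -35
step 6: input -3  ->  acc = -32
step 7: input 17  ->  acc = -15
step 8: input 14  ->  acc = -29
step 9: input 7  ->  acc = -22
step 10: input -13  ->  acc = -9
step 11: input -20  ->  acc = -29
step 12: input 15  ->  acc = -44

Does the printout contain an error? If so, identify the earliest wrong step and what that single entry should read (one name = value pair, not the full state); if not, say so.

step 1: acc = -2 + -13 = -15 -> checks out
step 2: acc = -15 - 6 = -21 -> agrees with the printout
step 3: acc = -21 + 2 = -19 -> same as recorded
step 4: acc = -19 - 12 = -31 -> exactly as logged
step 5: acc = -31 + -4 = -35 -> verified
step 6: acc = -35 - -3 = -32 -> same as recorded
step 7: acc = -32 + 17 = -15 -> in agreement
step 8: acc = -15 - 14 = -29 -> confirmed correct
step 9: acc = -29 + 7 = -22 -> consistent with the printout
step 10: acc = -22 - -13 = -9 -> confirmed correct
step 11: acc = -9 + -20 = -29 -> consistent with the printout
step 12: acc = -29 - 15 = -44 -> matches
All entries verified; no error found.

no error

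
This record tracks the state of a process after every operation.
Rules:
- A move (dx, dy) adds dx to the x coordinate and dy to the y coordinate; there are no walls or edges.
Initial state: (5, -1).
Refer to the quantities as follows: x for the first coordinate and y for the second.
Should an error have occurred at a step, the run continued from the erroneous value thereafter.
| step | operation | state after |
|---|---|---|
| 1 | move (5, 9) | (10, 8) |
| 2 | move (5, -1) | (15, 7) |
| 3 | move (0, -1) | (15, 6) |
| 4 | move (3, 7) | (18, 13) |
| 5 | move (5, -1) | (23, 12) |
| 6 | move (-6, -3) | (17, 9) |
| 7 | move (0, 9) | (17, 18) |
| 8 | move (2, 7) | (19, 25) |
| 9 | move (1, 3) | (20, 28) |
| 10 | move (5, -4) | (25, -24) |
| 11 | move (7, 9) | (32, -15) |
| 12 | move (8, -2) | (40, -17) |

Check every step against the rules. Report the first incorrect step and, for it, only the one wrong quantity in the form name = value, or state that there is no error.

Step 1: x = 5 + (5) = 10, y = -1 + (9) = 8 — exactly as logged.
Step 2: x = 10 + (5) = 15, y = 8 + (-1) = 7 — matches.
Step 3: x = 15 + (0) = 15, y = 7 + (-1) = 6 — no discrepancy.
Step 4: x = 15 + (3) = 18, y = 6 + (7) = 13 — in agreement.
Step 5: x = 18 + (5) = 23, y = 13 + (-1) = 12 — exactly as logged.
Step 6: x = 23 + (-6) = 17, y = 12 + (-3) = 9 — in agreement.
Step 7: x = 17 + (0) = 17, y = 9 + (9) = 18 — agrees with the record.
Step 8: x = 17 + (2) = 19, y = 18 + (7) = 25 — matches.
Step 9: x = 19 + (1) = 20, y = 25 + (3) = 28 — in agreement.
Step 10: x = 20 + (5) = 25, y = 28 + (-4) = 24 — this is not what the record shows.
The earliest wrong entry is at step 10: it should read y = 24.

step 10, y = 24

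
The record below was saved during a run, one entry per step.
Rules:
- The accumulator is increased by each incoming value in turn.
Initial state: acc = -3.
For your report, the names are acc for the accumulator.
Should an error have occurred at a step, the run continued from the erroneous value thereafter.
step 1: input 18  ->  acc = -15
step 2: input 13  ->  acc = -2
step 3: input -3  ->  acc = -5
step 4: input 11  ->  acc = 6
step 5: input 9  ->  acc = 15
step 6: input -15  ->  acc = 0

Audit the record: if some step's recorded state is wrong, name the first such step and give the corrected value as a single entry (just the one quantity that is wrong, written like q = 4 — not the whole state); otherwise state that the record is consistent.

step 1, acc = 15

Step 1: acc = -3 + 18 = 15 — first mismatch against the record.
That makes step 1 the first incorrect line — acc = 15 is what it should show.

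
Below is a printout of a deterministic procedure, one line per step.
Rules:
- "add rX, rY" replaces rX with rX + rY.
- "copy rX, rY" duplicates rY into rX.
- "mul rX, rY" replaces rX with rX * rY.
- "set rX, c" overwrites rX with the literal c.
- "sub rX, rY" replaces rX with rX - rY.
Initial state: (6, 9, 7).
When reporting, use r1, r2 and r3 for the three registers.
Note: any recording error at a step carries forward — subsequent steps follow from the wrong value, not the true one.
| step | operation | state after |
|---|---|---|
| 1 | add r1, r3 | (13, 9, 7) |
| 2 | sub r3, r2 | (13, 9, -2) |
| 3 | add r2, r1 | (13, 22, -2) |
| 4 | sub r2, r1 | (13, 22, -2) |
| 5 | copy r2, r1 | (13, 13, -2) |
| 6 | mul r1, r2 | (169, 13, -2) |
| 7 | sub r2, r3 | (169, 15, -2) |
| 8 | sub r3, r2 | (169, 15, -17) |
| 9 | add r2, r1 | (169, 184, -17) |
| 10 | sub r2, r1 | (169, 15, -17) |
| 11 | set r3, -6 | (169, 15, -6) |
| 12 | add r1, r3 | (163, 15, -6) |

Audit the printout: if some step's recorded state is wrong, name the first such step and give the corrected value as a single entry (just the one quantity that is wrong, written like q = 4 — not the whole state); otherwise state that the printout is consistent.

step 4, r2 = 9

1. r1 = 6 + 7 = 13 (no discrepancy)
2. r3 = 7 - 9 = -2 (checks out)
3. r2 = 9 + 13 = 22 (no discrepancy)
4. r2 = 22 - 13 = 9 (this is not what the printout shows)
So the first discrepancy is step 4, where the right value is r2 = 9.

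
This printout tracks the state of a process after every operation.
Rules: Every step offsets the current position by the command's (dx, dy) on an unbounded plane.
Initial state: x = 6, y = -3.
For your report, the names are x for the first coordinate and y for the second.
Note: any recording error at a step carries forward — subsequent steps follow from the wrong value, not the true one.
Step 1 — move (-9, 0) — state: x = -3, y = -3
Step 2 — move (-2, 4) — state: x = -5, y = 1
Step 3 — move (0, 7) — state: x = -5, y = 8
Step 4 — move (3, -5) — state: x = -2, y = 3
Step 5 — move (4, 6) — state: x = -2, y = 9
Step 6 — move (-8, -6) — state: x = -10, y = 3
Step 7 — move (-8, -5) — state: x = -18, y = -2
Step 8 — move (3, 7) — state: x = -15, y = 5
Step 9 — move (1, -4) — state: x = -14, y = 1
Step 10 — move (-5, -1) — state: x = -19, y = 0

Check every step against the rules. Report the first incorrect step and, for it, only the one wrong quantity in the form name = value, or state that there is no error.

Step 1: x = 6 + (-9) = -3, y = -3 + (0) = -3 — verified.
Step 2: x = -3 + (-2) = -5, y = -3 + (4) = 1 — in agreement.
Step 3: x = -5 + (0) = -5, y = 1 + (7) = 8 — confirmed correct.
Step 4: x = -5 + (3) = -2, y = 8 + (-5) = 3 — consistent with the printout.
Step 5: x = -2 + (4) = 2, y = 3 + (6) = 9 — not what was recorded.
Conclusion: step 5 carries the first error; the entry should be x = 2.

step 5, x = 2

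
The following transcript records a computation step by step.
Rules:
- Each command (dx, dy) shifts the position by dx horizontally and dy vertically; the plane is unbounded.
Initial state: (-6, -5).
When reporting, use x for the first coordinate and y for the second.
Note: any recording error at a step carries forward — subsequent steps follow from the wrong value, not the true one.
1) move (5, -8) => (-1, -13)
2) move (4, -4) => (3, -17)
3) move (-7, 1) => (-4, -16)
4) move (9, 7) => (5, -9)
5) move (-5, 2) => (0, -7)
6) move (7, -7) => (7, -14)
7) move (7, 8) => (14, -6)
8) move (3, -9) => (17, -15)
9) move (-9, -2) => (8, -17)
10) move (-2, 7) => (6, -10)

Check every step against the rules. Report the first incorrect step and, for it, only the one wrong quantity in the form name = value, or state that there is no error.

step 1: x = -6 + (5) = -1, y = -5 + (-8) = -13 -> consistent with the transcript
step 2: x = -1 + (4) = 3, y = -13 + (-4) = -17 -> exactly as logged
step 3: x = 3 + (-7) = -4, y = -17 + (1) = -16 -> matches
step 4: x = -4 + (9) = 5, y = -16 + (7) = -9 -> agrees with the transcript
step 5: x = 5 + (-5) = 0, y = -9 + (2) = -7 -> consistent with the transcript
step 6: x = 0 + (7) = 7, y = -7 + (-7) = -14 -> consistent with the transcript
step 7: x = 7 + (7) = 14, y = -14 + (8) = -6 -> exactly as logged
step 8: x = 14 + (3) = 17, y = -6 + (-9) = -15 -> confirmed correct
step 9: x = 17 + (-9) = 8, y = -15 + (-2) = -17 -> consistent with the transcript
step 10: x = 8 + (-2) = 6, y = -17 + (7) = -10 -> agrees with the transcript
Nothing is out of place; the run is error-free.

no error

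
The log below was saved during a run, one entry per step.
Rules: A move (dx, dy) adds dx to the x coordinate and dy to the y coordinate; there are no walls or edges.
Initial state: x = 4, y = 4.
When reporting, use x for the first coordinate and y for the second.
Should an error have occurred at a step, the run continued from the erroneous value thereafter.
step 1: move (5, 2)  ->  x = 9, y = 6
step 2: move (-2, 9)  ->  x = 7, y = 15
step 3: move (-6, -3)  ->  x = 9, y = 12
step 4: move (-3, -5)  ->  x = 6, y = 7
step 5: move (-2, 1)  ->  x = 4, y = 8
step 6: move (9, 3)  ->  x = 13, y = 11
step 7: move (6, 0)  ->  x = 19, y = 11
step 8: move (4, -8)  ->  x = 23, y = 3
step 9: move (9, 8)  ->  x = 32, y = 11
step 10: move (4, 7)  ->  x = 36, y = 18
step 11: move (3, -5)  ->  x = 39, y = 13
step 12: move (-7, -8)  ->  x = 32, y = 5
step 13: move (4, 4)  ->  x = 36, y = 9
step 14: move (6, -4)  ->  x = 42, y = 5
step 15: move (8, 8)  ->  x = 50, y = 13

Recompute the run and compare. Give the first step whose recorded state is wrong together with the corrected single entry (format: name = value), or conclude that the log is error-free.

step 3, x = 1

Recomputing the run from the initial state:
step 1: x = 9, y = 6
step 2: x = 7, y = 15
step 3: x = 1, y = 12
step 4: x = -2, y = 7
step 5: x = -4, y = 8
step 6: x = 5, y = 11
step 7: x = 11, y = 11
step 8: x = 15, y = 3
step 9: x = 24, y = 11
step 10: x = 28, y = 18
step 11: x = 31, y = 13
step 12: x = 24, y = 5
step 13: x = 28, y = 9
step 14: x = 34, y = 5
step 15: x = 42, y = 13
The first disagreement with the log is at step 3, where the value should be x = 1.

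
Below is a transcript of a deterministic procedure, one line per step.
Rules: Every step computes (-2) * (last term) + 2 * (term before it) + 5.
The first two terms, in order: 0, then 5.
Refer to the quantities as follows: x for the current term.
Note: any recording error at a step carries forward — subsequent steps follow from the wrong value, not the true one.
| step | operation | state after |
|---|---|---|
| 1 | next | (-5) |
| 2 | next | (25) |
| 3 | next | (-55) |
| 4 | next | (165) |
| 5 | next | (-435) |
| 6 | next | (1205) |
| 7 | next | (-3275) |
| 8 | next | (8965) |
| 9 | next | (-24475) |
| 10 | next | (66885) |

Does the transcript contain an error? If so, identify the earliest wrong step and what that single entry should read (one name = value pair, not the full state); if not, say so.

no error

step 1: x = -2*(5) + (2)*(0) + (5) = -5 -> matches
step 2: x = -2*(-5) + (2)*(5) + (5) = 25 -> in agreement
step 3: x = -2*(25) + (2)*(-5) + (5) = -55 -> confirmed correct
step 4: x = -2*(-55) + (2)*(25) + (5) = 165 -> consistent with the transcript
step 5: x = -2*(165) + (2)*(-55) + (5) = -435 -> matches
step 6: x = -2*(-435) + (2)*(165) + (5) = 1205 -> exactly as logged
step 7: x = -2*(1205) + (2)*(-435) + (5) = -3275 -> matches
step 8: x = -2*(-3275) + (2)*(1205) + (5) = 8965 -> same as recorded
step 9: x = -2*(8965) + (2)*(-3275) + (5) = -24475 -> exactly as logged
step 10: x = -2*(-24475) + (2)*(8965) + (5) = 66885 -> exactly as logged
Every step is consistent.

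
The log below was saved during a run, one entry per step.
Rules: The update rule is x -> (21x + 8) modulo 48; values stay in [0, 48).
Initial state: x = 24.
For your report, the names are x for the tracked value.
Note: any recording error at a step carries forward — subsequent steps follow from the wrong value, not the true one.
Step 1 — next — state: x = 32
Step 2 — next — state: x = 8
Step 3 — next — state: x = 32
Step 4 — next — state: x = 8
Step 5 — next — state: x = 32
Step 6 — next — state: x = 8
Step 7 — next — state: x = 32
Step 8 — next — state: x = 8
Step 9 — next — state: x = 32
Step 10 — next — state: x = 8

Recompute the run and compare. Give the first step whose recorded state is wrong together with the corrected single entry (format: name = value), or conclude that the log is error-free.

Recomputing the run from the initial state:
step 1: x = 32
step 2: x = 8
step 3: x = 32
step 4: x = 8
step 5: x = 32
step 6: x = 8
step 7: x = 32
step 8: x = 8
step 9: x = 32
step 10: x = 8
This matches the log at every step.

no error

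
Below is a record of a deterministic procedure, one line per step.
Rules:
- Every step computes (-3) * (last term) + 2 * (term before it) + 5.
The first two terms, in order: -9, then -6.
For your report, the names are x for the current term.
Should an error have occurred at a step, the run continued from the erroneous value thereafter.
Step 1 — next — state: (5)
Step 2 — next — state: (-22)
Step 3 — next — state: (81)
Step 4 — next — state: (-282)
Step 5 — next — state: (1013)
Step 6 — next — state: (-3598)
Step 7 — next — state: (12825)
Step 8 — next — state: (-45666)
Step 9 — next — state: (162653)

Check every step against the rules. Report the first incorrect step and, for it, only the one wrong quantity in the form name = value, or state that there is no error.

no error

Recomputing the run from the initial state:
step 1: x = 5
step 2: x = -22
step 3: x = 81
step 4: x = -282
step 5: x = 1013
step 6: x = -3598
step 7: x = 12825
step 8: x = -45666
step 9: x = 162653
This matches the record at every step.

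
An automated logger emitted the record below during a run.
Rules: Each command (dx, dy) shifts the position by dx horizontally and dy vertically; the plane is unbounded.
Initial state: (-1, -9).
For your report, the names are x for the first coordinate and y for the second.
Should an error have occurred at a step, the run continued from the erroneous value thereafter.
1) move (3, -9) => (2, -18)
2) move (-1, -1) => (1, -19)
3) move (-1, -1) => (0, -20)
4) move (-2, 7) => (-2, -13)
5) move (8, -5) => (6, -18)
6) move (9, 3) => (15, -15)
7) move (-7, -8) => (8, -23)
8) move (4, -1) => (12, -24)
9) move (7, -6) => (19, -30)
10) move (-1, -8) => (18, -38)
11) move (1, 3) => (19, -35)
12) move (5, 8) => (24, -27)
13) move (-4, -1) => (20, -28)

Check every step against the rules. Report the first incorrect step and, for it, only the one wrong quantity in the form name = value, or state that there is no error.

no error

step 1: x = -1 + (3) = 2, y = -9 + (-9) = -18 -> consistent with the record
step 2: x = 2 + (-1) = 1, y = -18 + (-1) = -19 -> in agreement
step 3: x = 1 + (-1) = 0, y = -19 + (-1) = -20 -> exactly as logged
step 4: x = 0 + (-2) = -2, y = -20 + (7) = -13 -> confirmed correct
step 5: x = -2 + (8) = 6, y = -13 + (-5) = -18 -> same as recorded
step 6: x = 6 + (9) = 15, y = -18 + (3) = -15 -> agrees with the record
step 7: x = 15 + (-7) = 8, y = -15 + (-8) = -23 -> no discrepancy
step 8: x = 8 + (4) = 12, y = -23 + (-1) = -24 -> in agreement
step 9: x = 12 + (7) = 19, y = -24 + (-6) = -30 -> in agreement
step 10: x = 19 + (-1) = 18, y = -30 + (-8) = -38 -> no discrepancy
step 11: x = 18 + (1) = 19, y = -38 + (3) = -35 -> verified
step 12: x = 19 + (5) = 24, y = -35 + (8) = -27 -> same as recorded
step 13: x = 24 + (-4) = 20, y = -27 + (-1) = -28 -> no discrepancy
Each recorded entry agrees with the recomputation.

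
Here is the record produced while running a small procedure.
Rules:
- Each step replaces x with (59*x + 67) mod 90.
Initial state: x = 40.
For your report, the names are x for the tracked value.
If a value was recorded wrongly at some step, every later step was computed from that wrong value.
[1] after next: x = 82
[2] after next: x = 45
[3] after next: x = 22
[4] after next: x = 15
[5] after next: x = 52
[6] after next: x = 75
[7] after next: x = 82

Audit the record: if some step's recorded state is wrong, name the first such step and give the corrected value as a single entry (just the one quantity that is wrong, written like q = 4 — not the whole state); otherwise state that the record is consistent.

step 1, x = 87

1. x = (59*40 + 67) mod 90 = 87 (the entry is off here)
Step 1 is the first one off; corrected, x = 87.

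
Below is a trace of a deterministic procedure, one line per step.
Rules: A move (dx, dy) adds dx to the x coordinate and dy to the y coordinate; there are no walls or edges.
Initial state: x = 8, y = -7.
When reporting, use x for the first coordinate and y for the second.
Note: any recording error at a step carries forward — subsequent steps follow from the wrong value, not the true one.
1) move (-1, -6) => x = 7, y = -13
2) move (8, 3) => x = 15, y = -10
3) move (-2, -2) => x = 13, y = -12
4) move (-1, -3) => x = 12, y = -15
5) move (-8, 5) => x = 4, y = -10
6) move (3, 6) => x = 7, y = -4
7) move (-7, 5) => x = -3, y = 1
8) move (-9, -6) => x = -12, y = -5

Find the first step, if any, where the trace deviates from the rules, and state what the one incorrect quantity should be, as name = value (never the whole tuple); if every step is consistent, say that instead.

step 7, x = 0

Step 1: x = 8 + (-1) = 7, y = -7 + (-6) = -13 — same as recorded.
Step 2: x = 7 + (8) = 15, y = -13 + (3) = -10 — verified.
Step 3: x = 15 + (-2) = 13, y = -10 + (-2) = -12 — exactly as logged.
Step 4: x = 13 + (-1) = 12, y = -12 + (-3) = -15 — consistent with the trace.
Step 5: x = 12 + (-8) = 4, y = -15 + (5) = -10 — agrees with the trace.
Step 6: x = 4 + (3) = 7, y = -10 + (6) = -4 — consistent with the trace.
Step 7: x = 7 + (-7) = 0, y = -4 + (5) = 1 — this is not what the trace shows.
First deviation found at step 7; the corrected entry is x = 0.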